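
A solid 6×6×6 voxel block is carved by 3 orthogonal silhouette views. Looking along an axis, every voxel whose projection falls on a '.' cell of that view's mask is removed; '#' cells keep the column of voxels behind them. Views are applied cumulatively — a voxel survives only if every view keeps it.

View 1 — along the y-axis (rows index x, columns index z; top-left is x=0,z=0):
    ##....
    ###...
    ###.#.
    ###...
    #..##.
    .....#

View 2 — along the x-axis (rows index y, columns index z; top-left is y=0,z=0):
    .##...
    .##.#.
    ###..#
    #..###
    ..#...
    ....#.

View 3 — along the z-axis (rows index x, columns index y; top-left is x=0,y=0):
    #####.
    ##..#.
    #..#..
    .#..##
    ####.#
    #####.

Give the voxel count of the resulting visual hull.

before carving: 216 voxels (6×6×6)
carve view 1 (along y, XZ-mask fill 16/36): 96 voxels remain
carve view 2 (along x, YZ-mask fill 15/36): 43 voxels remain
carve view 3 (along z, XY-mask fill 23/36): 25 voxels remain

25 voxels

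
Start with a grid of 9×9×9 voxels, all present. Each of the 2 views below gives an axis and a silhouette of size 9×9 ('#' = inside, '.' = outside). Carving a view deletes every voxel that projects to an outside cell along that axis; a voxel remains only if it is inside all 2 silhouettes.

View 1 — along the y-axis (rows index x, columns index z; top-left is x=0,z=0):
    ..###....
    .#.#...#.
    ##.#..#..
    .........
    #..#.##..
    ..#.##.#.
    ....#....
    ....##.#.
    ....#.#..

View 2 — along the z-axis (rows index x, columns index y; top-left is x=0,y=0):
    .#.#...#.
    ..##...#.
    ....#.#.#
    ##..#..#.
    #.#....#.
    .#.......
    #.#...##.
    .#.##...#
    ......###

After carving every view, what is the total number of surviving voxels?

voxel count = 68

full grid |V| = 729
after view 1 [y-axis, 24 of 81 cells solid] → remaining = 216
after view 2 [z-axis, 28 of 81 cells solid] → remaining = 68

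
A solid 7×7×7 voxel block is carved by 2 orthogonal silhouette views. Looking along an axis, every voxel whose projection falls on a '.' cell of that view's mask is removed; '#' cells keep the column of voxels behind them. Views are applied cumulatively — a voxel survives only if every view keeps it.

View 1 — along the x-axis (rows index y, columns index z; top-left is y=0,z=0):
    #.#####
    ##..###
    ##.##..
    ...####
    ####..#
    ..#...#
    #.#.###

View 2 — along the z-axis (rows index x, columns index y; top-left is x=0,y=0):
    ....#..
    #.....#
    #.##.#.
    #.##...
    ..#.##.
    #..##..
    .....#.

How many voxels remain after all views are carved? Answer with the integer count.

74 voxels

before carving: 343 voxels (7×7×7)
[1] x-view keeps 31 columns → grid now 217
[2] z-view keeps 17 columns → grid now 74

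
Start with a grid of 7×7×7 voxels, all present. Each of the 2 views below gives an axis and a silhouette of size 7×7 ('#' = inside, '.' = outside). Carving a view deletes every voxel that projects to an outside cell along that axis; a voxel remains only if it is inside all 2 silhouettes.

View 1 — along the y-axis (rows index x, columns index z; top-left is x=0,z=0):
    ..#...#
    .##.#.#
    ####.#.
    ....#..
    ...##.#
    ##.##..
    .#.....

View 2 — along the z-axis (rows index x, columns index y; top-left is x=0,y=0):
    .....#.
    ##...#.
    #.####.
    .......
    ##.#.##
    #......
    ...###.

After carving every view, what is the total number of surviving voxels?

61 voxels

full grid |V| = 343
V1 y: intersect with XZ mask (20 set) -- 140 left
V2 z: intersect with XY mask (18 set) -- 61 left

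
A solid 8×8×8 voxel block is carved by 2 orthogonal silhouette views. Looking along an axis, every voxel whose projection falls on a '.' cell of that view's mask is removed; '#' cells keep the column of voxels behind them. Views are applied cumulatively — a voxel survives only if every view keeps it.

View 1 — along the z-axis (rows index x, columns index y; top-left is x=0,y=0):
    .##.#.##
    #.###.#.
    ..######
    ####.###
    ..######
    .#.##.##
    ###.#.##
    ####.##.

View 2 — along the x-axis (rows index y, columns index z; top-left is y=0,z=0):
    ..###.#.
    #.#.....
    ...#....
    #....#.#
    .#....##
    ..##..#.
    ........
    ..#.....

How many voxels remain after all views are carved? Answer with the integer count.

initial block: 8^3 = 512
V1 z: intersect with XY mask (46 set) -- 368 left
V2 x: intersect with YZ mask (17 set) -- 87 left

voxel count = 87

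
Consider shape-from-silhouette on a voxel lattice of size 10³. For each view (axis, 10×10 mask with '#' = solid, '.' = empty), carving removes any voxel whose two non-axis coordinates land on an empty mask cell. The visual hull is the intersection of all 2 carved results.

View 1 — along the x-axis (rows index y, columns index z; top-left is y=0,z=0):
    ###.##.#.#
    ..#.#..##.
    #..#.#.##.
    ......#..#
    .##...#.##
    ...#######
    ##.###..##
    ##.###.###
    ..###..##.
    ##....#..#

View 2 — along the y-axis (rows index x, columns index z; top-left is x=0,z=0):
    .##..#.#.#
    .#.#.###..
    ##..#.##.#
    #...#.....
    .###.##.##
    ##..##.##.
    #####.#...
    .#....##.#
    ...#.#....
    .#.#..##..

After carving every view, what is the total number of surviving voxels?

initial block: 10^3 = 1000
carve view 1 (along x, YZ-mask fill 54/100): 540 voxels remain
carve view 2 (along y, XZ-mask fill 47/100): 248 voxels remain

voxel count = 248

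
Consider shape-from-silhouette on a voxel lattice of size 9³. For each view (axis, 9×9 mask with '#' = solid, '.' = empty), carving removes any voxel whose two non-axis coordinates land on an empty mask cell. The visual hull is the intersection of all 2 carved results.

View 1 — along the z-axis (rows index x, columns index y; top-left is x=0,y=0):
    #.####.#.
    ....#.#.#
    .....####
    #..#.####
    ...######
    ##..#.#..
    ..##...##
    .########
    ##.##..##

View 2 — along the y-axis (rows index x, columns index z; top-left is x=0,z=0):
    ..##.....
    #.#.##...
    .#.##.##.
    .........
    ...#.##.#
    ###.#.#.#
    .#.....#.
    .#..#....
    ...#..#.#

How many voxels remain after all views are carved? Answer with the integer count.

|visual hull| = 134

full grid |V| = 729
[1] z-view keeps 47 columns → grid now 423
[2] y-view keeps 28 columns → grid now 134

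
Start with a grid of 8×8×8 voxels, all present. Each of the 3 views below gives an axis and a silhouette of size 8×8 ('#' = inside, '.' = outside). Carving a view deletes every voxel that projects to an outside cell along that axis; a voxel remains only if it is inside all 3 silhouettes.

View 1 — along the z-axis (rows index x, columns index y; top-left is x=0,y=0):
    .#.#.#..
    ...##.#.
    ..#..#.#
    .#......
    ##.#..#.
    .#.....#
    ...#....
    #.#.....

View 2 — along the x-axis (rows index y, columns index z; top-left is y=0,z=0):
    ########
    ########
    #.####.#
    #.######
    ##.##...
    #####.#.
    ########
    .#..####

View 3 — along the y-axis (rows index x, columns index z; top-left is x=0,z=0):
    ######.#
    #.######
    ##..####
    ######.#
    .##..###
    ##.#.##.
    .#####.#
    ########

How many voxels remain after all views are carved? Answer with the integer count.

voxel count = 101

before carving: 512 voxels (8×8×8)
carve view 1 (along z, XY-mask fill 19/64): 152 voxels remain
carve view 2 (along x, YZ-mask fill 52/64): 130 voxels remain
carve view 3 (along y, XZ-mask fill 51/64): 101 voxels remain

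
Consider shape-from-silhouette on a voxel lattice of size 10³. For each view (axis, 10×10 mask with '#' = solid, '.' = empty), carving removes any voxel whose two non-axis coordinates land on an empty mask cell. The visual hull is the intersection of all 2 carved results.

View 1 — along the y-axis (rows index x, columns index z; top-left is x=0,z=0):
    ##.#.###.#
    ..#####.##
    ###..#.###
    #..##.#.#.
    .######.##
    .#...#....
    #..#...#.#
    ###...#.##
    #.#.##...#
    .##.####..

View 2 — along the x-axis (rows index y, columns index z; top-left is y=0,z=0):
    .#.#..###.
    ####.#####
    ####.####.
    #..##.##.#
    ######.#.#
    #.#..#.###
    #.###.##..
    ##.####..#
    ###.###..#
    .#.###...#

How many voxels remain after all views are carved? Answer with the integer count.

384 voxels

before carving: 1000 voxels (10×10×10)
carve view 1 (along y, XZ-mask fill 57/100): 570 voxels remain
carve view 2 (along x, YZ-mask fill 67/100): 384 voxels remain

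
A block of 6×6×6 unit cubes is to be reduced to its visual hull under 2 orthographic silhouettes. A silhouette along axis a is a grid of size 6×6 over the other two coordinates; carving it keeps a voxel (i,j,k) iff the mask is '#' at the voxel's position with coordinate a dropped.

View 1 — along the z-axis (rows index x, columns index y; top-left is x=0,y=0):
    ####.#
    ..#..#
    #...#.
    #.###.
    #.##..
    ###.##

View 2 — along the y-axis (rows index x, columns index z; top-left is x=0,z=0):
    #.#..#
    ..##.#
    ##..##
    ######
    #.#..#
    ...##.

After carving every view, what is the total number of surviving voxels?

72 voxels

start: 6×6×6 = 216 voxels
  1. axis=2 (XY plane), |mask|=21  ⇒  voxels=126
  2. axis=1 (XZ plane), |mask|=21  ⇒  voxels=72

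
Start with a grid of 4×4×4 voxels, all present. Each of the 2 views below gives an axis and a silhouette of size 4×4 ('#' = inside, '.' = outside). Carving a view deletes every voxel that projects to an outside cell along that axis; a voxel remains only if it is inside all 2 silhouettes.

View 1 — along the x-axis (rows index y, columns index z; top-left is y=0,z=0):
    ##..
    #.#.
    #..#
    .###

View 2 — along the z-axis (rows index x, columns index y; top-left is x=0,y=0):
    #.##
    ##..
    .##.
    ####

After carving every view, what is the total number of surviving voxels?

remaining voxels: 24

start: 4×4×4 = 64 voxels
after view 1 [x-axis, 9 of 16 cells solid] → remaining = 36
after view 2 [z-axis, 11 of 16 cells solid] → remaining = 24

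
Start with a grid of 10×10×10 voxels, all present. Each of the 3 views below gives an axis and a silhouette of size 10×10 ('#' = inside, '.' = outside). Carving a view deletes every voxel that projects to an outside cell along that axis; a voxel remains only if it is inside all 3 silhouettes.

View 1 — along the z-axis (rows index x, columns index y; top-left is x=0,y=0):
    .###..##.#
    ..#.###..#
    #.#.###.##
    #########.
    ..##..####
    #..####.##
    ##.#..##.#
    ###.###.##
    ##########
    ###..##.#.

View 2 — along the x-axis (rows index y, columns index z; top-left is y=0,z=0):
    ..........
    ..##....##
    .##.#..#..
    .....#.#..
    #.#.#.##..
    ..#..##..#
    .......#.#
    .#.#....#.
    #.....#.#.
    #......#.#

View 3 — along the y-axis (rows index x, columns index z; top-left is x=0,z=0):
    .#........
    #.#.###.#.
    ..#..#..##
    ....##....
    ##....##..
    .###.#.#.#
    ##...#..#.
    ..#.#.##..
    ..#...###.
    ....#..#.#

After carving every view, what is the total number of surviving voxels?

voxel count = 83

initial block: 10^3 = 1000
step 1: project along z, AND mask (70/100) → |grid| = 700
step 2: project along x, AND mask (30/100) → |grid| = 206
step 3: project along y, AND mask (38/100) → |grid| = 83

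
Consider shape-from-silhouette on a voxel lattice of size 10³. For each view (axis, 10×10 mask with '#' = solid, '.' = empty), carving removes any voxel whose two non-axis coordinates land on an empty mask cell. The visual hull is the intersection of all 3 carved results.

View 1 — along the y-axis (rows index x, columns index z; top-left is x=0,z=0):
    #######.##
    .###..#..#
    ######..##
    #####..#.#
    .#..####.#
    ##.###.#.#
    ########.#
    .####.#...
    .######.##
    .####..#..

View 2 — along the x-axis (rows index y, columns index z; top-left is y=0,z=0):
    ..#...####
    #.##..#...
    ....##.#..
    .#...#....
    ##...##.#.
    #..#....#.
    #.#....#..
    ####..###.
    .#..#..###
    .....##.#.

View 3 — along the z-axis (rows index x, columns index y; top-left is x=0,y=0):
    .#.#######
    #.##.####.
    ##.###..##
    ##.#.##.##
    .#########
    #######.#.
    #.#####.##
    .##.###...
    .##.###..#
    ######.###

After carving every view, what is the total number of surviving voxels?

|visual hull| = 180

full grid |V| = 1000
  1. axis=1 (XZ plane), |mask|=69  ⇒  voxels=690
  2. axis=0 (YZ plane), |mask|=40  ⇒  voxels=255
  3. axis=2 (XY plane), |mask|=74  ⇒  voxels=180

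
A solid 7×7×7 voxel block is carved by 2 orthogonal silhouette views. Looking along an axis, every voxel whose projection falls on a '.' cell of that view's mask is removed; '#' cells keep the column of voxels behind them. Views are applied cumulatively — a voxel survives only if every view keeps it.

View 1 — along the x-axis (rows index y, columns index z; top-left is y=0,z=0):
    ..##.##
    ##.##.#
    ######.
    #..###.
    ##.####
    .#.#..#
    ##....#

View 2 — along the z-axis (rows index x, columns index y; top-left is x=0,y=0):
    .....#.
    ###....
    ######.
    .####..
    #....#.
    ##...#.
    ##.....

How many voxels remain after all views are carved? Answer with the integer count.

voxel count = 95

before carving: 343 voxels (7×7×7)
after view 1 [x-axis, 31 of 49 cells solid] → remaining = 217
after view 2 [z-axis, 21 of 49 cells solid] → remaining = 95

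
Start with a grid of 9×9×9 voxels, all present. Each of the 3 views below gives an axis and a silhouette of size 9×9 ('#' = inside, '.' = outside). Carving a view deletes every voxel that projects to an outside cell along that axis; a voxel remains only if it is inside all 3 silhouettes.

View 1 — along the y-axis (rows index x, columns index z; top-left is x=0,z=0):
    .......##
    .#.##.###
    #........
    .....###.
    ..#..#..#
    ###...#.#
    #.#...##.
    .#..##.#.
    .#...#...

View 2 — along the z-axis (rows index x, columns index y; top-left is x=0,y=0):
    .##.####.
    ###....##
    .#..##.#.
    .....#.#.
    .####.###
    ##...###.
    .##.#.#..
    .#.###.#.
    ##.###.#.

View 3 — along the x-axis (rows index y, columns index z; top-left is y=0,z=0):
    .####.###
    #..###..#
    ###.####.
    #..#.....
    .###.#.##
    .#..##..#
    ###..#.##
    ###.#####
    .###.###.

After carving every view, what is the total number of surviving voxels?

99 voxels

before carving: 729 voxels (9×9×9)
[1] y-view keeps 30 columns → grid now 270
[2] z-view keeps 44 columns → grid now 146
[3] x-view keeps 51 columns → grid now 99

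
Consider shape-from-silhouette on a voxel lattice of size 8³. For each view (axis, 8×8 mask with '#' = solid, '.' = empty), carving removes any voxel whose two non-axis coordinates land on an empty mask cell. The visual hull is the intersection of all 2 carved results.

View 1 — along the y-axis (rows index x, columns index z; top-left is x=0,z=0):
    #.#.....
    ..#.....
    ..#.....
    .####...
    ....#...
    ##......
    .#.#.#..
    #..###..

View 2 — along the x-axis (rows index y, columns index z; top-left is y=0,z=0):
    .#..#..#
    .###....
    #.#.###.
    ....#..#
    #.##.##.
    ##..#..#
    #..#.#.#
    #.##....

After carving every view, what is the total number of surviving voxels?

|visual hull| = 70

start: 8×8×8 = 512 voxels
V1 y: intersect with XZ mask (18 set) -- 144 left
V2 x: intersect with YZ mask (29 set) -- 70 left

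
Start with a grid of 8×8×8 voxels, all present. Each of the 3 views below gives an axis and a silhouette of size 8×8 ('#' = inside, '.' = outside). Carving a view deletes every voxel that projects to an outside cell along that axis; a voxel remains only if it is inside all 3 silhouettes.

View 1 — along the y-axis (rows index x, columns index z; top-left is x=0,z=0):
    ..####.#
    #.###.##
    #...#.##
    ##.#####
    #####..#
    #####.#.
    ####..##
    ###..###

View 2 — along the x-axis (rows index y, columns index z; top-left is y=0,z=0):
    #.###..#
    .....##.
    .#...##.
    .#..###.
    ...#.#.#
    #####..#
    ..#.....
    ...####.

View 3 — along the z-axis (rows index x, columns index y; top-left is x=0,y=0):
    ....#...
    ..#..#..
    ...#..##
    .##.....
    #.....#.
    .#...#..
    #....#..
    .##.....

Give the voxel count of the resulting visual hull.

start: 8×8×8 = 512 voxels
  1. axis=1 (XZ plane), |mask|=46  ⇒  voxels=368
  2. axis=0 (YZ plane), |mask|=28  ⇒  voxels=155
  3. axis=2 (XY plane), |mask|=16  ⇒  voxels=44

44 voxels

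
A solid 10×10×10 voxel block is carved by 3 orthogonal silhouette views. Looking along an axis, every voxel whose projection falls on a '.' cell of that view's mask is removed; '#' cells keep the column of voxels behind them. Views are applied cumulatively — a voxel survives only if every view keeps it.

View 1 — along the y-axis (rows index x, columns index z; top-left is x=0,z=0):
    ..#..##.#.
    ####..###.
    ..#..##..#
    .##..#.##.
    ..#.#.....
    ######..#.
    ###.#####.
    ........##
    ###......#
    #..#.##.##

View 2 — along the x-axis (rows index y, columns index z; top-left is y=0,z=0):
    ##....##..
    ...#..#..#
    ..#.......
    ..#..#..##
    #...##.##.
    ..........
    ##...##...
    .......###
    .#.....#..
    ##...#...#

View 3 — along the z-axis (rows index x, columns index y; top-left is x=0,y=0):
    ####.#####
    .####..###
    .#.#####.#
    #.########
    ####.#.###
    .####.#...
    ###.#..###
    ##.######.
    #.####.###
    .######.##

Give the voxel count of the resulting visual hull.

voxel count = 116

start: 10×10×10 = 1000 voxels
step 1: project along y, AND mask (49/100) → |grid| = 490
step 2: project along x, AND mask (30/100) → |grid| = 150
step 3: project along z, AND mask (76/100) → |grid| = 116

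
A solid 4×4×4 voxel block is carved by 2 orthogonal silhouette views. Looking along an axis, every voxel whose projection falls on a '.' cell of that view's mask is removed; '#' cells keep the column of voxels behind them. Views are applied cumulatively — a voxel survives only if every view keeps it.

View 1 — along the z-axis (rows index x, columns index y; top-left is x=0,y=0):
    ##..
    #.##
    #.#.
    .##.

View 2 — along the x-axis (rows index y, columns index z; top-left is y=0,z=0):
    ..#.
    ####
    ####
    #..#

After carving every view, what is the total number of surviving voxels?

full grid |V| = 64
  1. axis=2 (XY plane), |mask|=9  ⇒  voxels=36
  2. axis=0 (YZ plane), |mask|=11  ⇒  voxels=25

voxel count = 25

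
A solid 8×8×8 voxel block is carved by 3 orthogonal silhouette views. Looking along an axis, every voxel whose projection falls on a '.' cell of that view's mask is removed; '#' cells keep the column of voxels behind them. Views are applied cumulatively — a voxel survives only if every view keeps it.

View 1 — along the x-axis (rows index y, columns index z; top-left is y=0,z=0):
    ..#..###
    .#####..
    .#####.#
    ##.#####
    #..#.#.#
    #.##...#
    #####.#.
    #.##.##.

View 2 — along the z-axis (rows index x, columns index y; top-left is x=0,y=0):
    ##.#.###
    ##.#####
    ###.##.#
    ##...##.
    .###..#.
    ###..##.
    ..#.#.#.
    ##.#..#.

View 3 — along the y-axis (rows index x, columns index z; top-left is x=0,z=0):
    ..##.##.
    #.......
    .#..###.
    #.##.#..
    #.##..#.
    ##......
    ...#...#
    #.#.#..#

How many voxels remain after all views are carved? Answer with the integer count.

before carving: 512 voxels (8×8×8)
[1] x-view keeps 41 columns → grid now 328
[2] z-view keeps 39 columns → grid now 200
[3] y-view keeps 25 columns → grid now 76

voxel count = 76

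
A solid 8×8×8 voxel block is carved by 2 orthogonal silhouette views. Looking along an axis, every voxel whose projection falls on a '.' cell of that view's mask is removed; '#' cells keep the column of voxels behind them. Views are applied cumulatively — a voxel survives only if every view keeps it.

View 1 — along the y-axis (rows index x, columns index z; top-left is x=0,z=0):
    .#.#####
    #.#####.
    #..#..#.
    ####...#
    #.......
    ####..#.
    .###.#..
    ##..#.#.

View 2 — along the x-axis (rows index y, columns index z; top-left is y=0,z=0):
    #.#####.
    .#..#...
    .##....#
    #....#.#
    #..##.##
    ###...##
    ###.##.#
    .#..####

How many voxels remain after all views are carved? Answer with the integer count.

start: 8×8×8 = 512 voxels
carve view 1 (along y, XZ-mask fill 34/64): 272 voxels remain
carve view 2 (along x, YZ-mask fill 35/64): 142 voxels remain

|visual hull| = 142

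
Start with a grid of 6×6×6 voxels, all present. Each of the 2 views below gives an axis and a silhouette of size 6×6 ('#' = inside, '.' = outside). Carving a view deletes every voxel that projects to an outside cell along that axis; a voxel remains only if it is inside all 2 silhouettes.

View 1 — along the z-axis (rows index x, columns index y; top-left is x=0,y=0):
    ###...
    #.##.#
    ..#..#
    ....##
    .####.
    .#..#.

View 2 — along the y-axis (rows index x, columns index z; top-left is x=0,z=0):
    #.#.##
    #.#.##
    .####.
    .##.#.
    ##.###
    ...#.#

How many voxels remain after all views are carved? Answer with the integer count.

66 voxels

full grid |V| = 216
after view 1 [z-axis, 17 of 36 cells solid] → remaining = 102
after view 2 [y-axis, 22 of 36 cells solid] → remaining = 66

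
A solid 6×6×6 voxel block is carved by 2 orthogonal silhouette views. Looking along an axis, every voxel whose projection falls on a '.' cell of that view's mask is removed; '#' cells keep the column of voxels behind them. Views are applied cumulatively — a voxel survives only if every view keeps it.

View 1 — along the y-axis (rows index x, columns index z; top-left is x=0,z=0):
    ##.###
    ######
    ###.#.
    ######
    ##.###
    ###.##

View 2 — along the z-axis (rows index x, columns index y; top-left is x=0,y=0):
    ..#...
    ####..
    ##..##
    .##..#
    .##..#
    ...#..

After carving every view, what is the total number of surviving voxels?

voxel count = 83

full grid |V| = 216
step 1: project along y, AND mask (31/36) → |grid| = 186
step 2: project along z, AND mask (16/36) → |grid| = 83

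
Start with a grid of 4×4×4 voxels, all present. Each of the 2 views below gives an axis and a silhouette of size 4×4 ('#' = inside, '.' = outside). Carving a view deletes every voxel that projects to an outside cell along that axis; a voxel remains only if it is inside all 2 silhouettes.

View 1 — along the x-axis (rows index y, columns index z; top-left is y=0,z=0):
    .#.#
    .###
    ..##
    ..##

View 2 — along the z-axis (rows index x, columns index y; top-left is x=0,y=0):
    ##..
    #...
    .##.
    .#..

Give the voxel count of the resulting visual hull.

before carving: 64 voxels (4×4×4)
  1. axis=0 (YZ plane), |mask|=9  ⇒  voxels=36
  2. axis=2 (XY plane), |mask|=6  ⇒  voxels=15

15 voxels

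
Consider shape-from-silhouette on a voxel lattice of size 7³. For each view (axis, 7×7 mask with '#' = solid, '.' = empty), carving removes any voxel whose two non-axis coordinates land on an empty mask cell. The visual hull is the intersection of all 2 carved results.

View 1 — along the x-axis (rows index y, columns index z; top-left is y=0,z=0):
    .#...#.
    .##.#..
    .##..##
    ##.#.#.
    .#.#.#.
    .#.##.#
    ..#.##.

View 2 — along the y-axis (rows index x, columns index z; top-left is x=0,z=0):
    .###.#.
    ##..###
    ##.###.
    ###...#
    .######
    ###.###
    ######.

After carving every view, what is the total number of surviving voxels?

127 voxels

start: 7×7×7 = 343 voxels
after view 1 [x-axis, 23 of 49 cells solid] → remaining = 161
after view 2 [y-axis, 36 of 49 cells solid] → remaining = 127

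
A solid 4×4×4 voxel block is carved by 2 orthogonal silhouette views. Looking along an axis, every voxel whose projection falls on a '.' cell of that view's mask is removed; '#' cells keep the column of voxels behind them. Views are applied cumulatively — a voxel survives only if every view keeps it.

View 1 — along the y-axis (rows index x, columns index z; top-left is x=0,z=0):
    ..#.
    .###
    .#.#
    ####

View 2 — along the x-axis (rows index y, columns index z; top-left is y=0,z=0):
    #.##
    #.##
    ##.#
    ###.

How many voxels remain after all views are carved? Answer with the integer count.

before carving: 64 voxels (4×4×4)
  1. axis=1 (XZ plane), |mask|=10  ⇒  voxels=40
  2. axis=0 (YZ plane), |mask|=12  ⇒  voxels=28

voxel count = 28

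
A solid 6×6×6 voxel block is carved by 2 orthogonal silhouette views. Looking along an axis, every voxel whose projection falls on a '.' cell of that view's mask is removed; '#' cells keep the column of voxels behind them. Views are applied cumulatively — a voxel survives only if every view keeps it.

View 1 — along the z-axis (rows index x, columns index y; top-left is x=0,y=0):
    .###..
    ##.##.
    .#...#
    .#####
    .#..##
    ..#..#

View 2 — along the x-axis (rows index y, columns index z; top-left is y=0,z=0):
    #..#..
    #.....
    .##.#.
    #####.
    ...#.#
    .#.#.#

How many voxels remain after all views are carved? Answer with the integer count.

49 voxels

initial block: 6^3 = 216
V1 z: intersect with XY mask (19 set) -- 114 left
V2 x: intersect with YZ mask (16 set) -- 49 left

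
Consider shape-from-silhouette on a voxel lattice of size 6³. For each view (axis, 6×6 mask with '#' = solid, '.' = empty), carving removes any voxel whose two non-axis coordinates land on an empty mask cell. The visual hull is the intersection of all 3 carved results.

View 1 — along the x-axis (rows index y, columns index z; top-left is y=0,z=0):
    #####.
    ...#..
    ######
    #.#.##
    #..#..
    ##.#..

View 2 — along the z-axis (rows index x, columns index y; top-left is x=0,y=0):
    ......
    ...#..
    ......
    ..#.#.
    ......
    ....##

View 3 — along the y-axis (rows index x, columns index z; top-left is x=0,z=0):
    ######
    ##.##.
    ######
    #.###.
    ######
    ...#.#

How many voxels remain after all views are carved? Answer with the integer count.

|visual hull| = 10

before carving: 216 voxels (6×6×6)
  1. axis=0 (YZ plane), |mask|=21  ⇒  voxels=126
  2. axis=2 (XY plane), |mask|=5  ⇒  voxels=17
  3. axis=1 (XZ plane), |mask|=28  ⇒  voxels=10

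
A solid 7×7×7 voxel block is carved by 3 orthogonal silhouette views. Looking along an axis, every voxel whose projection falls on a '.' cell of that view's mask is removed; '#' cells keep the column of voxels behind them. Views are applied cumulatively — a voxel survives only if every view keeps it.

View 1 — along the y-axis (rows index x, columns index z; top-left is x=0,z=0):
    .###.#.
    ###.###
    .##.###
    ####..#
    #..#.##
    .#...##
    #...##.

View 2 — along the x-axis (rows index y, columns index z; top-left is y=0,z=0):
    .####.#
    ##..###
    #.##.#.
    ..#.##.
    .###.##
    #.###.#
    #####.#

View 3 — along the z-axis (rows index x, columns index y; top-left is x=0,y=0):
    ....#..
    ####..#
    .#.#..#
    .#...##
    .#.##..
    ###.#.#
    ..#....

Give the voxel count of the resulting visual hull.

start: 7×7×7 = 343 voxels
  1. axis=1 (XZ plane), |mask|=30  ⇒  voxels=210
  2. axis=0 (YZ plane), |mask|=33  ⇒  voxels=139
  3. axis=2 (XY plane), |mask|=21  ⇒  voxels=67

|visual hull| = 67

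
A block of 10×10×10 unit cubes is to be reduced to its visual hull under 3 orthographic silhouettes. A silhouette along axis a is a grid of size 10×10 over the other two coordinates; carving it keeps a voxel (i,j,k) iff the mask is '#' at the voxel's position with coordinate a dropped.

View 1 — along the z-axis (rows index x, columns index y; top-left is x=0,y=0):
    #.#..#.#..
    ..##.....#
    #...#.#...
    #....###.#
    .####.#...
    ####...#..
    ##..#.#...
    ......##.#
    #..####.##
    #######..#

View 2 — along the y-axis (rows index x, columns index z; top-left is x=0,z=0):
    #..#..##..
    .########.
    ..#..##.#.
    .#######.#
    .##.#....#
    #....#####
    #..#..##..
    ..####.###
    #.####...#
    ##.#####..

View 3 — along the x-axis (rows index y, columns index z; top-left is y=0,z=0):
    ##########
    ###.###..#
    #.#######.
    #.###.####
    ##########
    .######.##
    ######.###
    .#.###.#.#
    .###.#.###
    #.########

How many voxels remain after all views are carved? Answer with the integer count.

235 voxels

start: 10×10×10 = 1000 voxels
  1. axis=2 (XY plane), |mask|=47  ⇒  voxels=470
  2. axis=1 (XZ plane), |mask|=58  ⇒  voxels=277
  3. axis=0 (YZ plane), |mask|=82  ⇒  voxels=235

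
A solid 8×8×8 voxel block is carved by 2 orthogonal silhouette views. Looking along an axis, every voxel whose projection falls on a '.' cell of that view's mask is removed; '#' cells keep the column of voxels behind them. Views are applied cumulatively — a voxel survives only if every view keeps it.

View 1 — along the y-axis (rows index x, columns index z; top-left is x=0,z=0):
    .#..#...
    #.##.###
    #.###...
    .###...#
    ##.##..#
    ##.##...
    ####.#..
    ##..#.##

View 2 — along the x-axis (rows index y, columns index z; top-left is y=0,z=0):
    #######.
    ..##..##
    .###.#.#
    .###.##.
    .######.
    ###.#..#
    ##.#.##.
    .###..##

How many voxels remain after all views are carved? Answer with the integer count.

183 voxels

start: 8×8×8 = 512 voxels
carve view 1 (along y, XZ-mask fill 35/64): 280 voxels remain
carve view 2 (along x, YZ-mask fill 42/64): 183 voxels remain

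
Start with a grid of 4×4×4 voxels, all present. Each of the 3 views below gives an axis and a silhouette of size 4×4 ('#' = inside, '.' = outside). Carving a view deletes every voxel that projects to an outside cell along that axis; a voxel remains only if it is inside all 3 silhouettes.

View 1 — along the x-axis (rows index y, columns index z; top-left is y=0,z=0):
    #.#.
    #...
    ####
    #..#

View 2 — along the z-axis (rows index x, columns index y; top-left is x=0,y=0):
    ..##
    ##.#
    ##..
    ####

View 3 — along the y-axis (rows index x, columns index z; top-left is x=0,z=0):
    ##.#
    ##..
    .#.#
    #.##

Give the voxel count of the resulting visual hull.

before carving: 64 voxels (4×4×4)
carve view 1 (along x, YZ-mask fill 9/16): 36 voxels remain
carve view 2 (along z, XY-mask fill 11/16): 23 voxels remain
carve view 3 (along y, XZ-mask fill 10/16): 16 voxels remain

remaining voxels: 16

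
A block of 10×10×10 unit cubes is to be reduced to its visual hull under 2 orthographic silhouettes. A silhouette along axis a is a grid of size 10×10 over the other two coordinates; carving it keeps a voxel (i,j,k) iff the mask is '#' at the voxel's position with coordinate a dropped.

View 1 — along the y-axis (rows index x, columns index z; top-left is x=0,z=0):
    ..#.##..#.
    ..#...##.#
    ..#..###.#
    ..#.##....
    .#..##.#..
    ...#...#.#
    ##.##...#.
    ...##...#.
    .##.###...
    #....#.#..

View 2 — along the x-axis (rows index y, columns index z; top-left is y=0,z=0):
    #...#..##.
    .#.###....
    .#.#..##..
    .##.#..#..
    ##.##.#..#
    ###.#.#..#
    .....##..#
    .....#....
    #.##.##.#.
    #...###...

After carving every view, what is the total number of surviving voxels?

166 voxels

initial block: 10^3 = 1000
carve view 1 (along y, XZ-mask fill 39/100): 390 voxels remain
carve view 2 (along x, YZ-mask fill 42/100): 166 voxels remain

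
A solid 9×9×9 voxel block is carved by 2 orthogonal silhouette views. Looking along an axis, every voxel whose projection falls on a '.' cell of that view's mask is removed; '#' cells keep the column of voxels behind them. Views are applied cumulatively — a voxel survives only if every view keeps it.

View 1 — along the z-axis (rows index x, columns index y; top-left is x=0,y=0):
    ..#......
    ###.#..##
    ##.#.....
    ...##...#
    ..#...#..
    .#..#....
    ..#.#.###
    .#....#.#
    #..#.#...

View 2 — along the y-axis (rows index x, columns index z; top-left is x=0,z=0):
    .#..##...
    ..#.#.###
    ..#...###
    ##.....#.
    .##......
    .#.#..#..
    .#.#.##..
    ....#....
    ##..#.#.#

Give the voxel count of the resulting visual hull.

remaining voxels: 102

full grid |V| = 729
after view 1 [z-axis, 28 of 81 cells solid] → remaining = 252
after view 2 [y-axis, 30 of 81 cells solid] → remaining = 102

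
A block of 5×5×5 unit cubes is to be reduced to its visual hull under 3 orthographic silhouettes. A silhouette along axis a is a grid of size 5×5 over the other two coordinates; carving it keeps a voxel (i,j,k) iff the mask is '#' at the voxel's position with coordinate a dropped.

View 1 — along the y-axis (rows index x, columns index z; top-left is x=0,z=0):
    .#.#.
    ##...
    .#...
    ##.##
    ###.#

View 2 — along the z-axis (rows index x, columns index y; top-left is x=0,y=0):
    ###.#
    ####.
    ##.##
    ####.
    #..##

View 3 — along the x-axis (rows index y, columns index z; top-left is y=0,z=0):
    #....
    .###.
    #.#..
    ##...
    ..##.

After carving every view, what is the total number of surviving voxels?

before carving: 125 voxels (5×5×5)
[1] y-view keeps 13 columns → grid now 65
[2] z-view keeps 19 columns → grid now 48
[3] x-view keeps 10 columns → grid now 20

20 voxels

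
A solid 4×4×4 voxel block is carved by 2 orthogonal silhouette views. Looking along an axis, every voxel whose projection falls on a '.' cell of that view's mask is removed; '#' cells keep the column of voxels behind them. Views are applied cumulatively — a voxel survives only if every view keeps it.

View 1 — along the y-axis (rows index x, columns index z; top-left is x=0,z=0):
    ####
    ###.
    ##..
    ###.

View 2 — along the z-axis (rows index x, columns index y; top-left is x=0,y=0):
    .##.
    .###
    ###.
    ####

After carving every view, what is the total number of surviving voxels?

full grid |V| = 64
V1 y: intersect with XZ mask (12 set) -- 48 left
V2 z: intersect with XY mask (12 set) -- 35 left

remaining voxels: 35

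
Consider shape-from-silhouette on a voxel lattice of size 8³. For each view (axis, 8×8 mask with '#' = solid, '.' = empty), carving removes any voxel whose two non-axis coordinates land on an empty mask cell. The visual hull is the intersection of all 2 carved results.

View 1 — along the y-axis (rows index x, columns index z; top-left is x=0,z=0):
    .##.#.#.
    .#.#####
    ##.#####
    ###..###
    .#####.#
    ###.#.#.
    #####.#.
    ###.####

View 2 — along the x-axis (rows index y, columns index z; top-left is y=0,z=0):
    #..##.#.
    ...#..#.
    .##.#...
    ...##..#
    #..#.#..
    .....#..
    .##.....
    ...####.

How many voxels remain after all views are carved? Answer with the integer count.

start: 8×8×8 = 512 voxels
  1. axis=1 (XZ plane), |mask|=47  ⇒  voxels=376
  2. axis=0 (YZ plane), |mask|=22  ⇒  voxels=127

|visual hull| = 127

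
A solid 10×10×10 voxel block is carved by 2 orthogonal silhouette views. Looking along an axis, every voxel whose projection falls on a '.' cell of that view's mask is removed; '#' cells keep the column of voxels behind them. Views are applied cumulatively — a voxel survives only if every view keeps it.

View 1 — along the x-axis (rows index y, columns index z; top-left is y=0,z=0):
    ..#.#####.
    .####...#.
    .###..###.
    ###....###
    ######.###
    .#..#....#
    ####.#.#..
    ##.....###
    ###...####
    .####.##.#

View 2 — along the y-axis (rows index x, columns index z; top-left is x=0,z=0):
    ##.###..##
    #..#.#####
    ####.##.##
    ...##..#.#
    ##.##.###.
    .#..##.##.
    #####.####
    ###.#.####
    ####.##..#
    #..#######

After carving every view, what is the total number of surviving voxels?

before carving: 1000 voxels (10×10×10)
V1 x: intersect with YZ mask (60 set) -- 600 left
V2 y: intersect with XZ mask (70 set) -- 416 left

voxel count = 416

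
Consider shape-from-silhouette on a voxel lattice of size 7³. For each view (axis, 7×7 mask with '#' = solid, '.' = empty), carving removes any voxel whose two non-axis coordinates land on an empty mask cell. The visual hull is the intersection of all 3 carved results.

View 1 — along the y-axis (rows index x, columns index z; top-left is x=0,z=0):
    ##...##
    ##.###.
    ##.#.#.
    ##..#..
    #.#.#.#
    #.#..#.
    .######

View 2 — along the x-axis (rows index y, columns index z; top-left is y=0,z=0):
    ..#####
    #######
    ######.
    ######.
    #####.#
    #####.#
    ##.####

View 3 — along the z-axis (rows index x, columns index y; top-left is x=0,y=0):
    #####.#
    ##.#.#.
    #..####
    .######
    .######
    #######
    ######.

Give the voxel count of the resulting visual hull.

voxel count = 139

before carving: 343 voxels (7×7×7)
carve view 1 (along y, XZ-mask fill 29/49): 203 voxels remain
carve view 2 (along x, YZ-mask fill 42/49): 173 voxels remain
carve view 3 (along z, XY-mask fill 40/49): 139 voxels remain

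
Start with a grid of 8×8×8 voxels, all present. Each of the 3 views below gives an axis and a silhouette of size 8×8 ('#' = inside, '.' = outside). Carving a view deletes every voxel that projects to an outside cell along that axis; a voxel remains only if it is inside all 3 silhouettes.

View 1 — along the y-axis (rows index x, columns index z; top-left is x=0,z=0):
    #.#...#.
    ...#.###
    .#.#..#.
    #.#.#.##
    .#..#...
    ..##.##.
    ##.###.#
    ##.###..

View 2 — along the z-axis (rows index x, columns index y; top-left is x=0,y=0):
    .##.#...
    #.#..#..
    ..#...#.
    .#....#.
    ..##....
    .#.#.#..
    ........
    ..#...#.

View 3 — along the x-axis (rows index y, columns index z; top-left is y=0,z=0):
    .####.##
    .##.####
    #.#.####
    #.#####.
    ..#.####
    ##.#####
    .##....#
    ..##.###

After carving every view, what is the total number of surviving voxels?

41 voxels

start: 8×8×8 = 512 voxels
step 1: project along y, AND mask (32/64) → |grid| = 256
step 2: project along z, AND mask (17/64) → |grid| = 63
step 3: project along x, AND mask (44/64) → |grid| = 41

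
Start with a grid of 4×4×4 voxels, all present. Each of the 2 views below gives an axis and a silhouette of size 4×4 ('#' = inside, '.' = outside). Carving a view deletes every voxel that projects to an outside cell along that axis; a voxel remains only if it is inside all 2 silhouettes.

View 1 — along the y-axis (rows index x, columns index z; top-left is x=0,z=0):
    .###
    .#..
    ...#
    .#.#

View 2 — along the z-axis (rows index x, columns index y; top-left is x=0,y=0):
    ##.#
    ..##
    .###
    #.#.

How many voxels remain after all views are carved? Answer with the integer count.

start: 4×4×4 = 64 voxels
after view 1 [y-axis, 7 of 16 cells solid] → remaining = 28
after view 2 [z-axis, 10 of 16 cells solid] → remaining = 18

remaining voxels: 18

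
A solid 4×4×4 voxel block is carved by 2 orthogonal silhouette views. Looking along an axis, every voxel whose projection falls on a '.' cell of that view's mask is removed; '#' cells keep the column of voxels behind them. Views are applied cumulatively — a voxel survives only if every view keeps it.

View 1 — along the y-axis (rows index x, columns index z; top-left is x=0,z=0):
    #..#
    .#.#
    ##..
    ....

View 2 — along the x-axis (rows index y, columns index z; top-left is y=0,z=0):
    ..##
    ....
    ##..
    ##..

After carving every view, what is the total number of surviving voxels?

voxel count = 10

start: 4×4×4 = 64 voxels
V1 y: intersect with XZ mask (6 set) -- 24 left
V2 x: intersect with YZ mask (6 set) -- 10 left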